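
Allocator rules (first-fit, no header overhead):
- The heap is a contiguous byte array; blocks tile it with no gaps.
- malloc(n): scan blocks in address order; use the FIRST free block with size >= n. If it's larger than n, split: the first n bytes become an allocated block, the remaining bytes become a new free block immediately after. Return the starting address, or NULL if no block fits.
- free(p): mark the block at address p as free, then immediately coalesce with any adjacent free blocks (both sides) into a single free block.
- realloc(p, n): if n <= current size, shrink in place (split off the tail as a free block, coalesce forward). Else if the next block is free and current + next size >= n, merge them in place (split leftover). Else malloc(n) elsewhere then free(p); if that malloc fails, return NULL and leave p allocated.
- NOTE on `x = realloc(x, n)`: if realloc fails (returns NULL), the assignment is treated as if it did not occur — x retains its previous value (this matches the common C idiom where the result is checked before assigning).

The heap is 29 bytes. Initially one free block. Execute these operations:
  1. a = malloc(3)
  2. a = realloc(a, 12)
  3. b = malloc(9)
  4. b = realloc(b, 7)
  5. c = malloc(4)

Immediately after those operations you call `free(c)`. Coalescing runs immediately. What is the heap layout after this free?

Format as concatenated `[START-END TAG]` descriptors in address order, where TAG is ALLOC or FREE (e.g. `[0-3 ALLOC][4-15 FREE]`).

Op 1: a = malloc(3) -> a = 0; heap: [0-2 ALLOC][3-28 FREE]
Op 2: a = realloc(a, 12) -> a = 0; heap: [0-11 ALLOC][12-28 FREE]
Op 3: b = malloc(9) -> b = 12; heap: [0-11 ALLOC][12-20 ALLOC][21-28 FREE]
Op 4: b = realloc(b, 7) -> b = 12; heap: [0-11 ALLOC][12-18 ALLOC][19-28 FREE]
Op 5: c = malloc(4) -> c = 19; heap: [0-11 ALLOC][12-18 ALLOC][19-22 ALLOC][23-28 FREE]
free(c): c = 19 -> block [19-22 ALLOC]; mark free, coalesce with adjacent free neighbors -> [0-11 ALLOC][12-18 ALLOC][19-28 FREE]

Answer: [0-11 ALLOC][12-18 ALLOC][19-28 FREE]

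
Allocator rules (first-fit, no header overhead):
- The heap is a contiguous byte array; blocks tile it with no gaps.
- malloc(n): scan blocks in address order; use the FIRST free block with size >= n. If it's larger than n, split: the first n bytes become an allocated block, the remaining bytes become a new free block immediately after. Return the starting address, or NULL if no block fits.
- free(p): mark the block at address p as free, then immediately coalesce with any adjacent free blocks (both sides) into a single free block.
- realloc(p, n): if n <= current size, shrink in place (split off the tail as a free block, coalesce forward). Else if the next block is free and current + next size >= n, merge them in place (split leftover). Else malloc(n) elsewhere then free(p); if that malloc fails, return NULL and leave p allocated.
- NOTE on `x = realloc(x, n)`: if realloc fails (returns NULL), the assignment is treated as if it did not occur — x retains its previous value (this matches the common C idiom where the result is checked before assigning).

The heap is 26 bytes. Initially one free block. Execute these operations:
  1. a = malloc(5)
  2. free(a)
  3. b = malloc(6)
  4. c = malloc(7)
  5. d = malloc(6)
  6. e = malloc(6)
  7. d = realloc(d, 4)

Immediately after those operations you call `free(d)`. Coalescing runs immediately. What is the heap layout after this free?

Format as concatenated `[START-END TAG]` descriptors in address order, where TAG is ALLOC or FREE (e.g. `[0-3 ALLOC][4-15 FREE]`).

Op 1: a = malloc(5) -> a = 0; heap: [0-4 ALLOC][5-25 FREE]
Op 2: free(a) -> (freed a); heap: [0-25 FREE]
Op 3: b = malloc(6) -> b = 0; heap: [0-5 ALLOC][6-25 FREE]
Op 4: c = malloc(7) -> c = 6; heap: [0-5 ALLOC][6-12 ALLOC][13-25 FREE]
Op 5: d = malloc(6) -> d = 13; heap: [0-5 ALLOC][6-12 ALLOC][13-18 ALLOC][19-25 FREE]
Op 6: e = malloc(6) -> e = 19; heap: [0-5 ALLOC][6-12 ALLOC][13-18 ALLOC][19-24 ALLOC][25-25 FREE]
Op 7: d = realloc(d, 4) -> d = 13; heap: [0-5 ALLOC][6-12 ALLOC][13-16 ALLOC][17-18 FREE][19-24 ALLOC][25-25 FREE]
free(d): d = 13 -> block [13-16 ALLOC]; mark free, coalesce with adjacent free neighbors -> [0-5 ALLOC][6-12 ALLOC][13-18 FREE][19-24 ALLOC][25-25 FREE]

Answer: [0-5 ALLOC][6-12 ALLOC][13-18 FREE][19-24 ALLOC][25-25 FREE]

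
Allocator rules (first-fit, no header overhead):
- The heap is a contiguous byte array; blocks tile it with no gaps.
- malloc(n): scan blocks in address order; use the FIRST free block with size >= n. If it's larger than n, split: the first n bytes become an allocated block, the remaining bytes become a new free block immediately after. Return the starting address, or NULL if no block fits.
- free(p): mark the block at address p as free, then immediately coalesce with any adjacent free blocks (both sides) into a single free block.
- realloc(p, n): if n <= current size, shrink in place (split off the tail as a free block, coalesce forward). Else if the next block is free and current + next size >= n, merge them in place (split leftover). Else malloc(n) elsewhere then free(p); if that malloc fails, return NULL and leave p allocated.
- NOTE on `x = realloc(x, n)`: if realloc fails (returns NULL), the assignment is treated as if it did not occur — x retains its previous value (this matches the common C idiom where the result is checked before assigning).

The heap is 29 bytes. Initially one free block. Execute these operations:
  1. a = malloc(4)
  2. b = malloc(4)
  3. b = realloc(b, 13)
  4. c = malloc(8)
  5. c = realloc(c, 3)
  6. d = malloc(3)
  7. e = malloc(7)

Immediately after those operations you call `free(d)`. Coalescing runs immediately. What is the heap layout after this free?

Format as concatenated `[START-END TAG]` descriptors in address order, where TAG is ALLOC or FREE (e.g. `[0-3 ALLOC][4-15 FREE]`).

Op 1: a = malloc(4) -> a = 0; heap: [0-3 ALLOC][4-28 FREE]
Op 2: b = malloc(4) -> b = 4; heap: [0-3 ALLOC][4-7 ALLOC][8-28 FREE]
Op 3: b = realloc(b, 13) -> b = 4; heap: [0-3 ALLOC][4-16 ALLOC][17-28 FREE]
Op 4: c = malloc(8) -> c = 17; heap: [0-3 ALLOC][4-16 ALLOC][17-24 ALLOC][25-28 FREE]
Op 5: c = realloc(c, 3) -> c = 17; heap: [0-3 ALLOC][4-16 ALLOC][17-19 ALLOC][20-28 FREE]
Op 6: d = malloc(3) -> d = 20; heap: [0-3 ALLOC][4-16 ALLOC][17-19 ALLOC][20-22 ALLOC][23-28 FREE]
Op 7: e = malloc(7) -> e = NULL; heap: [0-3 ALLOC][4-16 ALLOC][17-19 ALLOC][20-22 ALLOC][23-28 FREE]
free(d): d = 20 -> block [20-22 ALLOC]; mark free, coalesce with adjacent free neighbors -> [0-3 ALLOC][4-16 ALLOC][17-19 ALLOC][20-28 FREE]

Answer: [0-3 ALLOC][4-16 ALLOC][17-19 ALLOC][20-28 FREE]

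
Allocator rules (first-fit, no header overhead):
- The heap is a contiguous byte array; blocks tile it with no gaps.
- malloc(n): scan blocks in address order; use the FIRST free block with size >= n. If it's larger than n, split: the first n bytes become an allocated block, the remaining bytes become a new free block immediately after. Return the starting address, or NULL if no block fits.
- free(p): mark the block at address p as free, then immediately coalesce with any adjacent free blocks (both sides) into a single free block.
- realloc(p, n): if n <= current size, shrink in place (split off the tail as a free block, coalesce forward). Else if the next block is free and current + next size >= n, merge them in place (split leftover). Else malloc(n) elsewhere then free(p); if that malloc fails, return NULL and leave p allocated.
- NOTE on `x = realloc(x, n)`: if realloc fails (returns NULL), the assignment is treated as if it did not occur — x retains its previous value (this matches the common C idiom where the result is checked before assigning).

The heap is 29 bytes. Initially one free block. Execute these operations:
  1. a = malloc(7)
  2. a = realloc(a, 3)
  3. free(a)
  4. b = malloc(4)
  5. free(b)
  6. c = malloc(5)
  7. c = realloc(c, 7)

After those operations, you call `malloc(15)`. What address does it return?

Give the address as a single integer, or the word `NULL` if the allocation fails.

Answer: 7

Derivation:
Op 1: a = malloc(7) -> a = 0; heap: [0-6 ALLOC][7-28 FREE]
Op 2: a = realloc(a, 3) -> a = 0; heap: [0-2 ALLOC][3-28 FREE]
Op 3: free(a) -> (freed a); heap: [0-28 FREE]
Op 4: b = malloc(4) -> b = 0; heap: [0-3 ALLOC][4-28 FREE]
Op 5: free(b) -> (freed b); heap: [0-28 FREE]
Op 6: c = malloc(5) -> c = 0; heap: [0-4 ALLOC][5-28 FREE]
Op 7: c = realloc(c, 7) -> c = 0; heap: [0-6 ALLOC][7-28 FREE]
malloc(15): first-fit scan over [0-6 ALLOC][7-28 FREE] -> 7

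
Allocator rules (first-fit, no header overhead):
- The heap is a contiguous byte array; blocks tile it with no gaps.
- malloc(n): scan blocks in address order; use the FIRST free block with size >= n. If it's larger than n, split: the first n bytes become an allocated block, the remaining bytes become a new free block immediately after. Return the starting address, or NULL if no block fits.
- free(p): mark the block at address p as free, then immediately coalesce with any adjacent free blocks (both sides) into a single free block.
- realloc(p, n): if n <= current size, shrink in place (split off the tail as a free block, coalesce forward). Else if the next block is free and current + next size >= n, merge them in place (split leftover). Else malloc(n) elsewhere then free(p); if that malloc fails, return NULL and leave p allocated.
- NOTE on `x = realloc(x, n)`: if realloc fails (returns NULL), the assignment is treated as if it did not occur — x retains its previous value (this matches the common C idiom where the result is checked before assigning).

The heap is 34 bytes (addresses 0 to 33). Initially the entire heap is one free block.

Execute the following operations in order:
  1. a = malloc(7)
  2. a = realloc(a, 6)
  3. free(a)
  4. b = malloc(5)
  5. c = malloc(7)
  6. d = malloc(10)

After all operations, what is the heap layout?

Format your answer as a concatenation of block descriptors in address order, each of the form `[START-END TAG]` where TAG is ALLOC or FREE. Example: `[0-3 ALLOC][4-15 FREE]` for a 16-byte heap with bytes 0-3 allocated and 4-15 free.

Op 1: a = malloc(7) -> a = 0; heap: [0-6 ALLOC][7-33 FREE]
Op 2: a = realloc(a, 6) -> a = 0; heap: [0-5 ALLOC][6-33 FREE]
Op 3: free(a) -> (freed a); heap: [0-33 FREE]
Op 4: b = malloc(5) -> b = 0; heap: [0-4 ALLOC][5-33 FREE]
Op 5: c = malloc(7) -> c = 5; heap: [0-4 ALLOC][5-11 ALLOC][12-33 FREE]
Op 6: d = malloc(10) -> d = 12; heap: [0-4 ALLOC][5-11 ALLOC][12-21 ALLOC][22-33 FREE]

Answer: [0-4 ALLOC][5-11 ALLOC][12-21 ALLOC][22-33 FREE]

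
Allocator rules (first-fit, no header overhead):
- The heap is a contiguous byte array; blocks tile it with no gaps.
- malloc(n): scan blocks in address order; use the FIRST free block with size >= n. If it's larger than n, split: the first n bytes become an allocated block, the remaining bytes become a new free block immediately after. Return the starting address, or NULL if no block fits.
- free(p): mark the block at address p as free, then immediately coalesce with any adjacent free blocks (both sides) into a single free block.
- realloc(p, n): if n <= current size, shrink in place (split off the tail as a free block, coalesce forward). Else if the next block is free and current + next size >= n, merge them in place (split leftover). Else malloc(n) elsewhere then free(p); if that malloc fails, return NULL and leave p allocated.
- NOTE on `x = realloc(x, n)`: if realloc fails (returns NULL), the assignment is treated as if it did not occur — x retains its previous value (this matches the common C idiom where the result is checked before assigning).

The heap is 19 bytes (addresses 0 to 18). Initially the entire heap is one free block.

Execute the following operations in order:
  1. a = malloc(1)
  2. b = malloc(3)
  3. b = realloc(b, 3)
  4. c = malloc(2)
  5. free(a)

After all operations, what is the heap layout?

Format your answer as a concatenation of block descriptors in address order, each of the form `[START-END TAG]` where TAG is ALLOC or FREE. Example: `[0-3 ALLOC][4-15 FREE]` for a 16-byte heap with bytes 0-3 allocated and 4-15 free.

Answer: [0-0 FREE][1-3 ALLOC][4-5 ALLOC][6-18 FREE]

Derivation:
Op 1: a = malloc(1) -> a = 0; heap: [0-0 ALLOC][1-18 FREE]
Op 2: b = malloc(3) -> b = 1; heap: [0-0 ALLOC][1-3 ALLOC][4-18 FREE]
Op 3: b = realloc(b, 3) -> b = 1; heap: [0-0 ALLOC][1-3 ALLOC][4-18 FREE]
Op 4: c = malloc(2) -> c = 4; heap: [0-0 ALLOC][1-3 ALLOC][4-5 ALLOC][6-18 FREE]
Op 5: free(a) -> (freed a); heap: [0-0 FREE][1-3 ALLOC][4-5 ALLOC][6-18 FREE]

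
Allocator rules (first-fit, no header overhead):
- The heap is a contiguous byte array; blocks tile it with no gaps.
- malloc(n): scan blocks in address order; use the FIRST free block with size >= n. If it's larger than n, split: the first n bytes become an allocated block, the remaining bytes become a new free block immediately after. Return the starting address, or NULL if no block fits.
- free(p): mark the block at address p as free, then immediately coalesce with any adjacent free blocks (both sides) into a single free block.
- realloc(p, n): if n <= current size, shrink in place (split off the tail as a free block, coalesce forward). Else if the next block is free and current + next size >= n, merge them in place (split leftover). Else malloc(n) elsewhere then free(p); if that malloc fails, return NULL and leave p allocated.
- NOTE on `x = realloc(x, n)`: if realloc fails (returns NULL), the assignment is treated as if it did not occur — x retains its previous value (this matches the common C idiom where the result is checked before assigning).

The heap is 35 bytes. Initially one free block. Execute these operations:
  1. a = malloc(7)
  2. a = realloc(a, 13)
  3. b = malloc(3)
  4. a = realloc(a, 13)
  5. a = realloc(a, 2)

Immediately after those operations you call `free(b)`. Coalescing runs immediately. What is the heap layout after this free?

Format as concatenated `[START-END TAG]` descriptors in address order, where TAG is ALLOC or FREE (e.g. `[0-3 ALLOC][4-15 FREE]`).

Answer: [0-1 ALLOC][2-34 FREE]

Derivation:
Op 1: a = malloc(7) -> a = 0; heap: [0-6 ALLOC][7-34 FREE]
Op 2: a = realloc(a, 13) -> a = 0; heap: [0-12 ALLOC][13-34 FREE]
Op 3: b = malloc(3) -> b = 13; heap: [0-12 ALLOC][13-15 ALLOC][16-34 FREE]
Op 4: a = realloc(a, 13) -> a = 0; heap: [0-12 ALLOC][13-15 ALLOC][16-34 FREE]
Op 5: a = realloc(a, 2) -> a = 0; heap: [0-1 ALLOC][2-12 FREE][13-15 ALLOC][16-34 FREE]
free(b): b = 13 -> block [13-15 ALLOC]; mark free, coalesce with adjacent free neighbors -> [0-1 ALLOC][2-34 FREE]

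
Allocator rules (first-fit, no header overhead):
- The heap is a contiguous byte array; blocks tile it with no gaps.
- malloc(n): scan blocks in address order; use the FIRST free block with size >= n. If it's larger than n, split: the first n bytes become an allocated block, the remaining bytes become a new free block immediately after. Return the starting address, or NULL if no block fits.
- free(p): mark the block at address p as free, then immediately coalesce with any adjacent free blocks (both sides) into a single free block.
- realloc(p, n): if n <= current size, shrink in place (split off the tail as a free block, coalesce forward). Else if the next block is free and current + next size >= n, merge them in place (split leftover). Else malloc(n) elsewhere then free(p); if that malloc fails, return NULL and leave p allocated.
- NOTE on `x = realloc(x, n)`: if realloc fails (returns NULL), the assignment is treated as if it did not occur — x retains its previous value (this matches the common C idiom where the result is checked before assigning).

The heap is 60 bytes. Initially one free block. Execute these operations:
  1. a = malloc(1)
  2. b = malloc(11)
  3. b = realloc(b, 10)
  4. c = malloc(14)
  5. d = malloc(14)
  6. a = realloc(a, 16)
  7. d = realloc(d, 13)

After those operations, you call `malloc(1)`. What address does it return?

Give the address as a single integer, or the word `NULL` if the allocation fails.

Op 1: a = malloc(1) -> a = 0; heap: [0-0 ALLOC][1-59 FREE]
Op 2: b = malloc(11) -> b = 1; heap: [0-0 ALLOC][1-11 ALLOC][12-59 FREE]
Op 3: b = realloc(b, 10) -> b = 1; heap: [0-0 ALLOC][1-10 ALLOC][11-59 FREE]
Op 4: c = malloc(14) -> c = 11; heap: [0-0 ALLOC][1-10 ALLOC][11-24 ALLOC][25-59 FREE]
Op 5: d = malloc(14) -> d = 25; heap: [0-0 ALLOC][1-10 ALLOC][11-24 ALLOC][25-38 ALLOC][39-59 FREE]
Op 6: a = realloc(a, 16) -> a = 39; heap: [0-0 FREE][1-10 ALLOC][11-24 ALLOC][25-38 ALLOC][39-54 ALLOC][55-59 FREE]
Op 7: d = realloc(d, 13) -> d = 25; heap: [0-0 FREE][1-10 ALLOC][11-24 ALLOC][25-37 ALLOC][38-38 FREE][39-54 ALLOC][55-59 FREE]
malloc(1): first-fit scan over [0-0 FREE][1-10 ALLOC][11-24 ALLOC][25-37 ALLOC][38-38 FREE][39-54 ALLOC][55-59 FREE] -> 0

Answer: 0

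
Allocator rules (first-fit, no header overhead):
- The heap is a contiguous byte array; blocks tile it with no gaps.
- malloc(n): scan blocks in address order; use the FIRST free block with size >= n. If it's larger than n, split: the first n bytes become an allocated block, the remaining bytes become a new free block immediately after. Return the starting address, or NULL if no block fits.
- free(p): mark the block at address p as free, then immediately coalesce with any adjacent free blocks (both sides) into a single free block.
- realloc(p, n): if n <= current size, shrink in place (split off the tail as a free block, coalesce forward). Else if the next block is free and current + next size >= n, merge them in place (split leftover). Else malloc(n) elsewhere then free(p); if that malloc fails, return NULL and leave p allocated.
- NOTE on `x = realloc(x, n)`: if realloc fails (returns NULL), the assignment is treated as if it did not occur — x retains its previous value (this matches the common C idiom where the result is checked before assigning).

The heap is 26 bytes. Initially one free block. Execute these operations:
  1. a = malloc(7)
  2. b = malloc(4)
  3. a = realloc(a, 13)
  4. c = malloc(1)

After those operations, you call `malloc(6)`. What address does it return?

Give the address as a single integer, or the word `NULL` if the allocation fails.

Op 1: a = malloc(7) -> a = 0; heap: [0-6 ALLOC][7-25 FREE]
Op 2: b = malloc(4) -> b = 7; heap: [0-6 ALLOC][7-10 ALLOC][11-25 FREE]
Op 3: a = realloc(a, 13) -> a = 11; heap: [0-6 FREE][7-10 ALLOC][11-23 ALLOC][24-25 FREE]
Op 4: c = malloc(1) -> c = 0; heap: [0-0 ALLOC][1-6 FREE][7-10 ALLOC][11-23 ALLOC][24-25 FREE]
malloc(6): first-fit scan over [0-0 ALLOC][1-6 FREE][7-10 ALLOC][11-23 ALLOC][24-25 FREE] -> 1

Answer: 1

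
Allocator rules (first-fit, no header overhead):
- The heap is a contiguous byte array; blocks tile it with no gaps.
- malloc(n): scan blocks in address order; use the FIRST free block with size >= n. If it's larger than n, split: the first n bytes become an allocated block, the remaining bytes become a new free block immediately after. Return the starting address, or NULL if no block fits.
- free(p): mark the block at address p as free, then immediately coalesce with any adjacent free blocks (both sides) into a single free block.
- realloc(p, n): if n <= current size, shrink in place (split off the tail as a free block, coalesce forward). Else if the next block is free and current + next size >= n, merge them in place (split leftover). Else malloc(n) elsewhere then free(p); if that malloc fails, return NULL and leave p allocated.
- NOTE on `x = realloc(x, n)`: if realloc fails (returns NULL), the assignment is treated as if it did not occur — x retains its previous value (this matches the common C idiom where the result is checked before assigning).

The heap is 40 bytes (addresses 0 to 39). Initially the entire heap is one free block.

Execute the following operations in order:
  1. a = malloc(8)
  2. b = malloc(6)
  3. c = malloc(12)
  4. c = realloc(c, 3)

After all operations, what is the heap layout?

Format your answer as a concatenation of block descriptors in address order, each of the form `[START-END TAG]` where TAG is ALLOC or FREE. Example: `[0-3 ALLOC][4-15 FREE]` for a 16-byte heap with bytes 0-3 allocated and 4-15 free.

Answer: [0-7 ALLOC][8-13 ALLOC][14-16 ALLOC][17-39 FREE]

Derivation:
Op 1: a = malloc(8) -> a = 0; heap: [0-7 ALLOC][8-39 FREE]
Op 2: b = malloc(6) -> b = 8; heap: [0-7 ALLOC][8-13 ALLOC][14-39 FREE]
Op 3: c = malloc(12) -> c = 14; heap: [0-7 ALLOC][8-13 ALLOC][14-25 ALLOC][26-39 FREE]
Op 4: c = realloc(c, 3) -> c = 14; heap: [0-7 ALLOC][8-13 ALLOC][14-16 ALLOC][17-39 FREE]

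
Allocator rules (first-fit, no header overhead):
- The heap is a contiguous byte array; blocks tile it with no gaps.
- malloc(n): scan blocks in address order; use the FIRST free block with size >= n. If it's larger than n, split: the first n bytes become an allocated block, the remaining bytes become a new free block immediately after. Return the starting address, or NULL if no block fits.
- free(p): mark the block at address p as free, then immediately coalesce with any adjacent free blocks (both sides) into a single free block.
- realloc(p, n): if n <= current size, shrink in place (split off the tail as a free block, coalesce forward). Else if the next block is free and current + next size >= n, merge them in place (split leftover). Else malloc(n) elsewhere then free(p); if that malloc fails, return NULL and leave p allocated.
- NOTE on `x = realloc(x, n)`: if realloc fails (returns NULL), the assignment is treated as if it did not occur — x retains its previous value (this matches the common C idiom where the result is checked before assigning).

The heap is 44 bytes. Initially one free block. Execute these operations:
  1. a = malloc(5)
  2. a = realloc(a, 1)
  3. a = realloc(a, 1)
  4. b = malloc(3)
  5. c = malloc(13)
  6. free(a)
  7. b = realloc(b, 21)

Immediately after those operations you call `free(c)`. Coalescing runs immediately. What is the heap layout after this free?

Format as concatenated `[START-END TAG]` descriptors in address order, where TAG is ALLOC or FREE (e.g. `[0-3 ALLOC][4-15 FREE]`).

Answer: [0-16 FREE][17-37 ALLOC][38-43 FREE]

Derivation:
Op 1: a = malloc(5) -> a = 0; heap: [0-4 ALLOC][5-43 FREE]
Op 2: a = realloc(a, 1) -> a = 0; heap: [0-0 ALLOC][1-43 FREE]
Op 3: a = realloc(a, 1) -> a = 0; heap: [0-0 ALLOC][1-43 FREE]
Op 4: b = malloc(3) -> b = 1; heap: [0-0 ALLOC][1-3 ALLOC][4-43 FREE]
Op 5: c = malloc(13) -> c = 4; heap: [0-0 ALLOC][1-3 ALLOC][4-16 ALLOC][17-43 FREE]
Op 6: free(a) -> (freed a); heap: [0-0 FREE][1-3 ALLOC][4-16 ALLOC][17-43 FREE]
Op 7: b = realloc(b, 21) -> b = 17; heap: [0-3 FREE][4-16 ALLOC][17-37 ALLOC][38-43 FREE]
free(c): c = 4 -> block [4-16 ALLOC]; mark free, coalesce with adjacent free neighbors -> [0-16 FREE][17-37 ALLOC][38-43 FREE]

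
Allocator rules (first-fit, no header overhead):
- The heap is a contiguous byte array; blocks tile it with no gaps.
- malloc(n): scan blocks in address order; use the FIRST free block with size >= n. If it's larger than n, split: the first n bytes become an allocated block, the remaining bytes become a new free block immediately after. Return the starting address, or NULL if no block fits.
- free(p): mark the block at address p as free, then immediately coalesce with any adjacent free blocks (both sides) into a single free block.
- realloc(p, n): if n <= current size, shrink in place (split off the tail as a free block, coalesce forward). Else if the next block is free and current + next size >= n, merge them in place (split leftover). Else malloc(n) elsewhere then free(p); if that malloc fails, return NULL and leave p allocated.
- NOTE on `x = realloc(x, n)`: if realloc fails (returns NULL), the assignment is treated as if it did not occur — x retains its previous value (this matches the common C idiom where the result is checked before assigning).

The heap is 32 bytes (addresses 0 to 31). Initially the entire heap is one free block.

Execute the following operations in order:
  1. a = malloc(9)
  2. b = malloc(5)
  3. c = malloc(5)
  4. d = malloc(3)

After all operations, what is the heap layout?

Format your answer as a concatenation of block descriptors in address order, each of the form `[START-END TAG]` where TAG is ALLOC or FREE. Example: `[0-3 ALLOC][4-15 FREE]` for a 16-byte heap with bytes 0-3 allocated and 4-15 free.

Answer: [0-8 ALLOC][9-13 ALLOC][14-18 ALLOC][19-21 ALLOC][22-31 FREE]

Derivation:
Op 1: a = malloc(9) -> a = 0; heap: [0-8 ALLOC][9-31 FREE]
Op 2: b = malloc(5) -> b = 9; heap: [0-8 ALLOC][9-13 ALLOC][14-31 FREE]
Op 3: c = malloc(5) -> c = 14; heap: [0-8 ALLOC][9-13 ALLOC][14-18 ALLOC][19-31 FREE]
Op 4: d = malloc(3) -> d = 19; heap: [0-8 ALLOC][9-13 ALLOC][14-18 ALLOC][19-21 ALLOC][22-31 FREE]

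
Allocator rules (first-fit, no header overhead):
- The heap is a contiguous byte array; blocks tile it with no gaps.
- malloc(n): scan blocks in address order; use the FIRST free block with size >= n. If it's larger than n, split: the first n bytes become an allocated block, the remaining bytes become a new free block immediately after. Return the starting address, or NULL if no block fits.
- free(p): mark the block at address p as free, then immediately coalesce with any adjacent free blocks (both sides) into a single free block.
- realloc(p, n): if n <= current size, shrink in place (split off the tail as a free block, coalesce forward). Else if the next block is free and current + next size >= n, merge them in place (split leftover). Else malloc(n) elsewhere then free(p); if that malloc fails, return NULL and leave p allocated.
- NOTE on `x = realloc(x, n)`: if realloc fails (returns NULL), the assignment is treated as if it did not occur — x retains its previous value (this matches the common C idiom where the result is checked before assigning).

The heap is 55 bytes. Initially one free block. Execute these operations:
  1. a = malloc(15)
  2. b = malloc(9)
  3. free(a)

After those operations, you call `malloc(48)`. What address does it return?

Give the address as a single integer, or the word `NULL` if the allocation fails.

Answer: NULL

Derivation:
Op 1: a = malloc(15) -> a = 0; heap: [0-14 ALLOC][15-54 FREE]
Op 2: b = malloc(9) -> b = 15; heap: [0-14 ALLOC][15-23 ALLOC][24-54 FREE]
Op 3: free(a) -> (freed a); heap: [0-14 FREE][15-23 ALLOC][24-54 FREE]
malloc(48): first-fit scan over [0-14 FREE][15-23 ALLOC][24-54 FREE] -> NULL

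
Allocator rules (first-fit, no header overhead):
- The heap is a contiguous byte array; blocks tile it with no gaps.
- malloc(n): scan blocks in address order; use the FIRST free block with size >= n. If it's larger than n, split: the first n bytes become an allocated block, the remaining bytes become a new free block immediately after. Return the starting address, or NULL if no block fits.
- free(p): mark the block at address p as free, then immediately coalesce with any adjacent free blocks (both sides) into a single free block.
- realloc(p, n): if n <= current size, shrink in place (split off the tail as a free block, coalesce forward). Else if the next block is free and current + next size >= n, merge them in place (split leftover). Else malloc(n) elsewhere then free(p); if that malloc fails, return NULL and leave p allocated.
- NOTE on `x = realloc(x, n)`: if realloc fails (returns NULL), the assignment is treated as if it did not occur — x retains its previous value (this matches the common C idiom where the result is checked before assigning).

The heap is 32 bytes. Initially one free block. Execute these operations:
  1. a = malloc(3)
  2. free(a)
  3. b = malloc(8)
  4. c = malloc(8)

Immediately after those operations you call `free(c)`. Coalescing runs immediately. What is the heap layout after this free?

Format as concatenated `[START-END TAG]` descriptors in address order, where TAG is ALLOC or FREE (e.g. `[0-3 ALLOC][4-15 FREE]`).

Op 1: a = malloc(3) -> a = 0; heap: [0-2 ALLOC][3-31 FREE]
Op 2: free(a) -> (freed a); heap: [0-31 FREE]
Op 3: b = malloc(8) -> b = 0; heap: [0-7 ALLOC][8-31 FREE]
Op 4: c = malloc(8) -> c = 8; heap: [0-7 ALLOC][8-15 ALLOC][16-31 FREE]
free(c): c = 8 -> block [8-15 ALLOC]; mark free, coalesce with adjacent free neighbors -> [0-7 ALLOC][8-31 FREE]

Answer: [0-7 ALLOC][8-31 FREE]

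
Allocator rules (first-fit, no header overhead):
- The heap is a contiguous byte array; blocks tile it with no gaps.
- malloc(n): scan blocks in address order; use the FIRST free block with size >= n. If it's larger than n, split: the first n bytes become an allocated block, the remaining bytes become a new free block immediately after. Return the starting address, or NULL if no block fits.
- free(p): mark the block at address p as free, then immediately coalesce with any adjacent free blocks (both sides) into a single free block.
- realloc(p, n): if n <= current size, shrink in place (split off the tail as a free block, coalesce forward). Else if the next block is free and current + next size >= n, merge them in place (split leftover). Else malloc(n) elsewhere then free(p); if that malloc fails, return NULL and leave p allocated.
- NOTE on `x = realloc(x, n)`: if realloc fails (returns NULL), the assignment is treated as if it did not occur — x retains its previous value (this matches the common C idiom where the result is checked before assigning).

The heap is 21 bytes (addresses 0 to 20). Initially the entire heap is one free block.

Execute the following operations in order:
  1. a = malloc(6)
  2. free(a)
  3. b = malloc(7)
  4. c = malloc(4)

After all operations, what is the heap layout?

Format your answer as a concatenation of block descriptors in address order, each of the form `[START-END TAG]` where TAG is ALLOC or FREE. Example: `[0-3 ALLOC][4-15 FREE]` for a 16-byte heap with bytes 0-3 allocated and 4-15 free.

Answer: [0-6 ALLOC][7-10 ALLOC][11-20 FREE]

Derivation:
Op 1: a = malloc(6) -> a = 0; heap: [0-5 ALLOC][6-20 FREE]
Op 2: free(a) -> (freed a); heap: [0-20 FREE]
Op 3: b = malloc(7) -> b = 0; heap: [0-6 ALLOC][7-20 FREE]
Op 4: c = malloc(4) -> c = 7; heap: [0-6 ALLOC][7-10 ALLOC][11-20 FREE]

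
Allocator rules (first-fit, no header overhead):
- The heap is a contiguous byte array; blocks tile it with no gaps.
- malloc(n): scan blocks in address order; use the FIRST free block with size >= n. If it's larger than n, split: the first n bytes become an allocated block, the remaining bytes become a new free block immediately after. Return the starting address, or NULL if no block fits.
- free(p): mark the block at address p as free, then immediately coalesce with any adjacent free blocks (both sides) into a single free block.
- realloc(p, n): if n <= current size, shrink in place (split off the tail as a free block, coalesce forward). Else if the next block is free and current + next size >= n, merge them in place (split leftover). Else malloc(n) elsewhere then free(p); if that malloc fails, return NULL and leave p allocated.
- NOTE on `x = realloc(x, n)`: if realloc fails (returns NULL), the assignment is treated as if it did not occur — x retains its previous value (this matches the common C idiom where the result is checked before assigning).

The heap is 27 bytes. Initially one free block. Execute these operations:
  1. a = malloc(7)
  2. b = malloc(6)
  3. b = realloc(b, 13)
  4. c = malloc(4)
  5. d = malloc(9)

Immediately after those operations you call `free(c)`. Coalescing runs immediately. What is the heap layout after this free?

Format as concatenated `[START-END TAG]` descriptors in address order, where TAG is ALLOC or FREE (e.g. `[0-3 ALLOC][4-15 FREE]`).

Answer: [0-6 ALLOC][7-19 ALLOC][20-26 FREE]

Derivation:
Op 1: a = malloc(7) -> a = 0; heap: [0-6 ALLOC][7-26 FREE]
Op 2: b = malloc(6) -> b = 7; heap: [0-6 ALLOC][7-12 ALLOC][13-26 FREE]
Op 3: b = realloc(b, 13) -> b = 7; heap: [0-6 ALLOC][7-19 ALLOC][20-26 FREE]
Op 4: c = malloc(4) -> c = 20; heap: [0-6 ALLOC][7-19 ALLOC][20-23 ALLOC][24-26 FREE]
Op 5: d = malloc(9) -> d = NULL; heap: [0-6 ALLOC][7-19 ALLOC][20-23 ALLOC][24-26 FREE]
free(c): c = 20 -> block [20-23 ALLOC]; mark free, coalesce with adjacent free neighbors -> [0-6 ALLOC][7-19 ALLOC][20-26 FREE]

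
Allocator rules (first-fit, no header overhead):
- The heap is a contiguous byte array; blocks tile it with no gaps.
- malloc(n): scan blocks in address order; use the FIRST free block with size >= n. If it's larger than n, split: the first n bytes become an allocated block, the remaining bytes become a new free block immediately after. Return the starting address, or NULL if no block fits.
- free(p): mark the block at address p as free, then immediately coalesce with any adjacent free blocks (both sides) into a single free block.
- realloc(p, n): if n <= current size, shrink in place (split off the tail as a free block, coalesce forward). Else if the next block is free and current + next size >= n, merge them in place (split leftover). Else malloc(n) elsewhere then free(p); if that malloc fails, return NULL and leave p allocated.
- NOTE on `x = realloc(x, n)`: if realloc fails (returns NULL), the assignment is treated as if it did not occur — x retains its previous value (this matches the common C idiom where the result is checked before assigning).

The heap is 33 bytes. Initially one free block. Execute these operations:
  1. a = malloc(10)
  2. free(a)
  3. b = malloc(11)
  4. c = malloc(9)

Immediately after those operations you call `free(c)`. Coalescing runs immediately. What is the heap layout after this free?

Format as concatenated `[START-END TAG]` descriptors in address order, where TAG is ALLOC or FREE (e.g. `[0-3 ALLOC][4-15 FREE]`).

Op 1: a = malloc(10) -> a = 0; heap: [0-9 ALLOC][10-32 FREE]
Op 2: free(a) -> (freed a); heap: [0-32 FREE]
Op 3: b = malloc(11) -> b = 0; heap: [0-10 ALLOC][11-32 FREE]
Op 4: c = malloc(9) -> c = 11; heap: [0-10 ALLOC][11-19 ALLOC][20-32 FREE]
free(c): c = 11 -> block [11-19 ALLOC]; mark free, coalesce with adjacent free neighbors -> [0-10 ALLOC][11-32 FREE]

Answer: [0-10 ALLOC][11-32 FREE]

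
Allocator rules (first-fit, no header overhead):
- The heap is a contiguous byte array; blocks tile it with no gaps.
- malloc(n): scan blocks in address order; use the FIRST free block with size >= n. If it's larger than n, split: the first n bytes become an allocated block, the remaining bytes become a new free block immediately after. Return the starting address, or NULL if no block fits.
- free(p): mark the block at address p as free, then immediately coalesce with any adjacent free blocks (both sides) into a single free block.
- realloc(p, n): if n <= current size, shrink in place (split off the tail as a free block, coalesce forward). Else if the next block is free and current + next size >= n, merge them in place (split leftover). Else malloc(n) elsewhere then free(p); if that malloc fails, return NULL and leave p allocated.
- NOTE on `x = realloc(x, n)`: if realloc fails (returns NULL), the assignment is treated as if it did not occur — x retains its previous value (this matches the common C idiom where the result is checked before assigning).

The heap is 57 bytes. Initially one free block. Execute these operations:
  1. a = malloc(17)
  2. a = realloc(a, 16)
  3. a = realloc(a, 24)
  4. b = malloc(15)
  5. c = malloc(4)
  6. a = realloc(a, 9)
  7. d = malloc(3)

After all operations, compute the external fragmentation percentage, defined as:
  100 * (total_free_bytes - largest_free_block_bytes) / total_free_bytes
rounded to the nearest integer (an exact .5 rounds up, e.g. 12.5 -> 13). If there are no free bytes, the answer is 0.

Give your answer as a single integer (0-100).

Answer: 46

Derivation:
Op 1: a = malloc(17) -> a = 0; heap: [0-16 ALLOC][17-56 FREE]
Op 2: a = realloc(a, 16) -> a = 0; heap: [0-15 ALLOC][16-56 FREE]
Op 3: a = realloc(a, 24) -> a = 0; heap: [0-23 ALLOC][24-56 FREE]
Op 4: b = malloc(15) -> b = 24; heap: [0-23 ALLOC][24-38 ALLOC][39-56 FREE]
Op 5: c = malloc(4) -> c = 39; heap: [0-23 ALLOC][24-38 ALLOC][39-42 ALLOC][43-56 FREE]
Op 6: a = realloc(a, 9) -> a = 0; heap: [0-8 ALLOC][9-23 FREE][24-38 ALLOC][39-42 ALLOC][43-56 FREE]
Op 7: d = malloc(3) -> d = 9; heap: [0-8 ALLOC][9-11 ALLOC][12-23 FREE][24-38 ALLOC][39-42 ALLOC][43-56 FREE]
Free blocks: [12 14] total_free=26 largest=14 -> 100*(26-14)/26 = 1200/26 ≈ 46.154 -> rounds to 46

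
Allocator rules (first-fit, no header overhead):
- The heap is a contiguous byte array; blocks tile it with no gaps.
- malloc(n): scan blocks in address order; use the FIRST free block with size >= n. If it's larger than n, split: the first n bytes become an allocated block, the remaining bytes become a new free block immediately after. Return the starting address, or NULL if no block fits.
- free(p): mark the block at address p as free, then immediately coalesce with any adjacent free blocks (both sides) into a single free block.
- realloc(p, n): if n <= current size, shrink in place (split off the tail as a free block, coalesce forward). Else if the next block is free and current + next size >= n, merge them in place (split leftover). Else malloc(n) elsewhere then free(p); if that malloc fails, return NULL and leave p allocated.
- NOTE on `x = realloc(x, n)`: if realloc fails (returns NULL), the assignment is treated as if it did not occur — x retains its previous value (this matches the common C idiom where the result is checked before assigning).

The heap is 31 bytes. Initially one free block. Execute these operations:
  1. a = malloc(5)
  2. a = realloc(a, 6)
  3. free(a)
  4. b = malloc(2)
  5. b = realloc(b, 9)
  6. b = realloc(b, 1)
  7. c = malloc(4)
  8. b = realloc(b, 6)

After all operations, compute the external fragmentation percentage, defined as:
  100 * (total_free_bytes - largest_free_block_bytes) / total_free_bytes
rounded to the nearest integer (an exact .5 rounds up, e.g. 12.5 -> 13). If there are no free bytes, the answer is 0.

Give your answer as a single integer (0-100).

Answer: 5

Derivation:
Op 1: a = malloc(5) -> a = 0; heap: [0-4 ALLOC][5-30 FREE]
Op 2: a = realloc(a, 6) -> a = 0; heap: [0-5 ALLOC][6-30 FREE]
Op 3: free(a) -> (freed a); heap: [0-30 FREE]
Op 4: b = malloc(2) -> b = 0; heap: [0-1 ALLOC][2-30 FREE]
Op 5: b = realloc(b, 9) -> b = 0; heap: [0-8 ALLOC][9-30 FREE]
Op 6: b = realloc(b, 1) -> b = 0; heap: [0-0 ALLOC][1-30 FREE]
Op 7: c = malloc(4) -> c = 1; heap: [0-0 ALLOC][1-4 ALLOC][5-30 FREE]
Op 8: b = realloc(b, 6) -> b = 5; heap: [0-0 FREE][1-4 ALLOC][5-10 ALLOC][11-30 FREE]
Free blocks: [1 20] total_free=21 largest=20 -> 100*(21-20)/21 = 100/21 ≈ 4.762 -> rounds to 5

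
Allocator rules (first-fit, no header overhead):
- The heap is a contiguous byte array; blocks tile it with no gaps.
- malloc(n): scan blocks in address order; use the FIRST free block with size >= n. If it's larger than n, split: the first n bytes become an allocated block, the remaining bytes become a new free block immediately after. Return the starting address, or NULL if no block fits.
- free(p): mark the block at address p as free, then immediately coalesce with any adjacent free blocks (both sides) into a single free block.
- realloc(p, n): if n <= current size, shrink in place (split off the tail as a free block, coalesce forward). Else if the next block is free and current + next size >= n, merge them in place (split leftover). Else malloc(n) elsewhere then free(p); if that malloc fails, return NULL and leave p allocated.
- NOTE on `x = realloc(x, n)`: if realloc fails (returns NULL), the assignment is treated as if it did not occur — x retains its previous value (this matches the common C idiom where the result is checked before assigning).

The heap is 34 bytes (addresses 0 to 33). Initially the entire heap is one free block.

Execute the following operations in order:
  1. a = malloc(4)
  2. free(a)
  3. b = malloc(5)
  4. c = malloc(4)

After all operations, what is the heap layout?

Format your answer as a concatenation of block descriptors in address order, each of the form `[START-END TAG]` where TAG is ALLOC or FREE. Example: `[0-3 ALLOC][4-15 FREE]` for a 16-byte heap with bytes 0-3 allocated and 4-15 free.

Op 1: a = malloc(4) -> a = 0; heap: [0-3 ALLOC][4-33 FREE]
Op 2: free(a) -> (freed a); heap: [0-33 FREE]
Op 3: b = malloc(5) -> b = 0; heap: [0-4 ALLOC][5-33 FREE]
Op 4: c = malloc(4) -> c = 5; heap: [0-4 ALLOC][5-8 ALLOC][9-33 FREE]

Answer: [0-4 ALLOC][5-8 ALLOC][9-33 FREE]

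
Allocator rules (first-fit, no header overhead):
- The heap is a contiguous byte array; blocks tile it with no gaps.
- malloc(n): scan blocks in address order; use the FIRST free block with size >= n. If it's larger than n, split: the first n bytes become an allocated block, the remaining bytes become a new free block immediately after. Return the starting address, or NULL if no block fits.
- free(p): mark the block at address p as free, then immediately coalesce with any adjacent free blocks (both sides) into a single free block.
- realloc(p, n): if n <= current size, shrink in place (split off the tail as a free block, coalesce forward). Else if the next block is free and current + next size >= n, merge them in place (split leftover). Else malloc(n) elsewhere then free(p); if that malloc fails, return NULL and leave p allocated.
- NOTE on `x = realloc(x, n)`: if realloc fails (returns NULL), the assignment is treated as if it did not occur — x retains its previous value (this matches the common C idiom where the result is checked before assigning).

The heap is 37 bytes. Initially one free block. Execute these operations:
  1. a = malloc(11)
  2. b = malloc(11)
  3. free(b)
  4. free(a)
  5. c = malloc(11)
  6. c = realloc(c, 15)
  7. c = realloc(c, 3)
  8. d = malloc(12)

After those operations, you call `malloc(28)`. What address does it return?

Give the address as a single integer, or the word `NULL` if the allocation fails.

Op 1: a = malloc(11) -> a = 0; heap: [0-10 ALLOC][11-36 FREE]
Op 2: b = malloc(11) -> b = 11; heap: [0-10 ALLOC][11-21 ALLOC][22-36 FREE]
Op 3: free(b) -> (freed b); heap: [0-10 ALLOC][11-36 FREE]
Op 4: free(a) -> (freed a); heap: [0-36 FREE]
Op 5: c = malloc(11) -> c = 0; heap: [0-10 ALLOC][11-36 FREE]
Op 6: c = realloc(c, 15) -> c = 0; heap: [0-14 ALLOC][15-36 FREE]
Op 7: c = realloc(c, 3) -> c = 0; heap: [0-2 ALLOC][3-36 FREE]
Op 8: d = malloc(12) -> d = 3; heap: [0-2 ALLOC][3-14 ALLOC][15-36 FREE]
malloc(28): first-fit scan over [0-2 ALLOC][3-14 ALLOC][15-36 FREE] -> NULL

Answer: NULL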